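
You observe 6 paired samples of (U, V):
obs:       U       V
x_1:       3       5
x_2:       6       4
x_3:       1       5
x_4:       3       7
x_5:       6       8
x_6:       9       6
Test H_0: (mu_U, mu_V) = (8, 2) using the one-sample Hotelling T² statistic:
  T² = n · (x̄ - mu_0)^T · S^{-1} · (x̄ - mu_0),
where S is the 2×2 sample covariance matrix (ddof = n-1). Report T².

Step 1 — sample mean vector:
  mean(U) = (3 + 6 + 1 + 3 + 6 + 9) / 6 = 28/6 = 4.6667
  mean(V) = (5 + 4 + 5 + 7 + 8 + 6) / 6 = 35/6 = 5.8333
  x̄ = (4.6667, 5.8333),  deviation x̄ - mu_0 = (4.6667, 5.8333) - (8, 2) = (-3.3333, 3.8333).

Step 2 — sample covariance matrix, S[i,j] = (1/(n-1)) · Σ_k (x_{k,i} - mean_i) · (x_{k,j} - mean_j), divisor n-1 = 5:
  S[U,U] = ((-1.6667)·(-1.6667) + (1.3333)·(1.3333) + (-3.6667)·(-3.6667) + (-1.6667)·(-1.6667) + (1.3333)·(1.3333) + (4.3333)·(4.3333)) / 5 = 41.3333/5 = 8.2667
  S[U,V] = ((-1.6667)·(-0.8333) + (1.3333)·(-1.8333) + (-3.6667)·(-0.8333) + (-1.6667)·(1.1667) + (1.3333)·(2.1667) + (4.3333)·(0.1667)) / 5 = 3.6667/5 = 0.7333
  S[V,V] = ((-0.8333)·(-0.8333) + (-1.8333)·(-1.8333) + (-0.8333)·(-0.8333) + (1.1667)·(1.1667) + (2.1667)·(2.1667) + (0.1667)·(0.1667)) / 5 = 10.8333/5 = 2.1667
  S = [[8.2667, 0.7333],
 [0.7333, 2.1667]].

Step 3 — invert S. det(S) = 8.2667·2.1667 - (0.7333)² = 17.3733.
  S^{-1} = (1/det) · [[d, -b], [-b, a]] = [[0.1247, -0.0422],
 [-0.0422, 0.4758]].

Step 4 — quadratic form (x̄ - mu_0)^T · S^{-1} · (x̄ - mu_0):
  S^{-1} · (x̄ - mu_0) = (-0.5775, 1.9647),
  (x̄ - mu_0)^T · [...] = (-3.3333)·(-0.5775) + (3.8333)·(1.9647) = 9.4564.

Step 5 — scale by n: T² = 6 · 9.4564 = 56.7383.

T² ≈ 56.7383


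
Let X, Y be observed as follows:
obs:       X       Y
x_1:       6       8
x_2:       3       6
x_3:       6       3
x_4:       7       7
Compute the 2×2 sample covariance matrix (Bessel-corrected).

Step 1 — column means:
  mean(X) = (6 + 3 + 6 + 7) / 4 = 22/4 = 5.5
  mean(Y) = (8 + 6 + 3 + 7) / 4 = 24/4 = 6

Step 2 — sample covariance S[i,j] = (1/(n-1)) · Σ_k (x_{k,i} - mean_i) · (x_{k,j} - mean_j), with n-1 = 3.
  S[X,X] = ((0.5)·(0.5) + (-2.5)·(-2.5) + (0.5)·(0.5) + (1.5)·(1.5)) / 3 = 9/3 = 3
  S[X,Y] = ((0.5)·(2) + (-2.5)·(0) + (0.5)·(-3) + (1.5)·(1)) / 3 = 1/3 = 0.3333
  S[Y,Y] = ((2)·(2) + (0)·(0) + (-3)·(-3) + (1)·(1)) / 3 = 14/3 = 4.6667

S is symmetric (S[j,i] = S[i,j]). Assembling:

S = [[3, 0.3333],
 [0.3333, 4.6667]]


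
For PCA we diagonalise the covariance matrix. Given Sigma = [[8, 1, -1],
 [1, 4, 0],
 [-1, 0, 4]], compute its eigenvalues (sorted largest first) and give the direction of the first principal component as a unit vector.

Step 1 — characteristic polynomial p(λ) = det(λI - Sigma) = λ³ - tr·λ² + c_1·λ - det, where tr = trace, c_1 = sum of the principal 2×2 minors, det = det(Sigma):
  tr = 8 + 4 + 4 = 16,
  c_1 = (8·4 - (1)²) + (8·4 - (-1)²) + (4·4 - (0)²) = 31 + 31 + 16 = 78,
  det = 8·(4·4 - (0)²) - (1)·((1)·4 - (0)·(-1)) + (-1)·((1)·(0) - 4·(-1)) = 8·(16) - (1)·(4) + (-1)·(4) = 120.
  So p(λ) = λ³ - 16λ² + 78λ - 120.
Step 2 — look for an integer root (rational root theorem: any rational root is an integer divisor of 120). Testing λ = 4:
  p(4) = 64 - 256 + 312 - 120 = 0  ✓
  Dividing out (λ - 4): p(λ) = (λ - 4)(λ² - 12λ + 30).
Step 3 — remaining eigenvalues from the quadratic λ² - 12λ + 30 = 0:
  Δ = 12² - 4·30 = 144 - 120 = 24,  λ = (12 ± √24)/2 = (12 ± 4.899)/2 ≈ 8.4495 or 3.5505.
  Sorted: λ_1 = 8.4495,  λ_2 = 4,  λ_3 = 3.5505  (check: sum = 16 = tr ✓).

Step 4 — unit eigenvector for λ_1 ≈ 8.4495: v spans the null space of (Sigma - λ_1 I), whose rows are
  r_1 = (-0.4495, 1, -1),  r_2 = (1, -4.4495, 0),  r_3 = (-1, 0, -4.4495).
  v is orthogonal to every row, so take v ∝ r_1 × r_2 = ((1)·(0) - (-1)·(-4.4495), (-1)·(1) - (-0.4495)·(0), (-0.4495)·(-4.4495) - (1)·(1)) ≈ (-4.4495, -1, 1).
  Rescale (multiply by -1 so the first nonzero entry is positive): u = (4.4495, 1, -1).
  ||u|| = √((4.4495)² + (1)² + (-1)²) = √(21.798) ≈ 4.6688,  v_1 = u/||u|| ≈ (0.953, 0.2142, -0.2142) (||v_1|| = 1).

λ_1 = 8.4495,  λ_2 = 4,  λ_3 = 3.5505;  v_1 ≈ (0.953, 0.2142, -0.2142)


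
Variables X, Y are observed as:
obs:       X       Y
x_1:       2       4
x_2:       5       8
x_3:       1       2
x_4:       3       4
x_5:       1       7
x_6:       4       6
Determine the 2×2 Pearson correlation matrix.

Step 1 — column means:
  mean(X) = (2 + 5 + 1 + 3 + 1 + 4) / 6 = 16/6 = 2.6667
  mean(Y) = (4 + 8 + 2 + 4 + 7 + 6) / 6 = 31/6 = 5.1667

Step 2 — sample variances and covariances s[i,j] = (1/(n-1)) · Σ_k (x_{k,i} - mean_i) · (x_{k,j} - mean_j), with n-1 = 5:
  s[X,X] = ((-0.6667)·(-0.6667) + (2.3333)·(2.3333) + (-1.6667)·(-1.6667) + (0.3333)·(0.3333) + (-1.6667)·(-1.6667) + (1.3333)·(1.3333)) / 5 = 13.3333/5 = 2.6667
  s[X,Y] = ((-0.6667)·(-1.1667) + (2.3333)·(2.8333) + (-1.6667)·(-3.1667) + (0.3333)·(-1.1667) + (-1.6667)·(1.8333) + (1.3333)·(0.8333)) / 5 = 10.3333/5 = 2.0667
  s[Y,Y] = ((-1.1667)·(-1.1667) + (2.8333)·(2.8333) + (-3.1667)·(-3.1667) + (-1.1667)·(-1.1667) + (1.8333)·(1.8333) + (0.8333)·(0.8333)) / 5 = 24.8333/5 = 4.9667
  Sample standard deviations s_i = √(s[i,i]):
  s(X) = √(2.6667) = 1.633
  s(Y) = √(4.9667) = 2.2286

Step 3 — r_{ij} = s_{ij} / (s_i · s_j):
  r[X,X] = 1 (diagonal).
  r[X,Y] = 2.0667 / (1.633 · 2.2286) = 2.0667 / 3.6393 = 0.5679
  r[Y,Y] = 1 (diagonal).

R is symmetric with unit diagonal. Assembling:

R = [[1, 0.5679],
 [0.5679, 1]]


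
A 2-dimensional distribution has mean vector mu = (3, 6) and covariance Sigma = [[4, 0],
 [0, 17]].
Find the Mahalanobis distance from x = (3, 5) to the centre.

Step 1 — centre the observation: (x - mu) = (0, -1).

Step 2 — invert Sigma. det(Sigma) = 4·17 - (0)² = 68.
  Sigma^{-1} = (1/det) · [[d, -b], [-b, a]] = [[0.25, 0],
 [0, 0.0588]].

Step 3 — form the quadratic (x - mu)^T · Sigma^{-1} · (x - mu):
  Sigma^{-1} · (x - mu) = (0, -0.0588).
  (x - mu)^T · [Sigma^{-1} · (x - mu)] = (0)·(0) + (-1)·(-0.0588) = 0.0588.

Step 4 — take square root: d = √(0.0588) ≈ 0.2425.

d(x, mu) = √(0.0588) ≈ 0.2425


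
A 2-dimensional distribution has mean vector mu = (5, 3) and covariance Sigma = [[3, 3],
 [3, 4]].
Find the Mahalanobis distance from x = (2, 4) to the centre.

Step 1 — centre the observation: (x - mu) = (-3, 1).

Step 2 — invert Sigma. det(Sigma) = 3·4 - (3)² = 3.
  Sigma^{-1} = (1/det) · [[d, -b], [-b, a]] = [[1.3333, -1],
 [-1, 1]].

Step 3 — form the quadratic (x - mu)^T · Sigma^{-1} · (x - mu):
  Sigma^{-1} · (x - mu) = (-5, 4).
  (x - mu)^T · [Sigma^{-1} · (x - mu)] = (-3)·(-5) + (1)·(4) = 19.

Step 4 — take square root: d = √(19) ≈ 4.3589.

d(x, mu) = √(19) ≈ 4.3589


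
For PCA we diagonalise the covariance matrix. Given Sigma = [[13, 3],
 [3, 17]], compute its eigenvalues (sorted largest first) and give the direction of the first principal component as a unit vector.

Step 1 — characteristic polynomial of 2×2 Sigma:
  det(Sigma - λI) = λ² - trace · λ + det = 0.
  trace = 13 + 17 = 30, det = 13·17 - (3)² = 212.
Step 2 — discriminant:
  Δ = trace² - 4·det = 900 - 848 = 52.
Step 3 — eigenvalues:
  λ = (trace ± √Δ)/2 = (30 ± 7.2111)/2,
  λ_1 = 18.6056,  λ_2 = 11.3944.

Step 4 — unit eigenvector for λ_1: solve (Sigma - λ_1 I)v = 0. First row:
  (13 - 18.6056)·v_x + (3)·v_y = 0, i.e. (-5.6056)·v_x + (3)·v_y = 0,
  so v ∝ (b, λ_1 - a) = (3, 5.6056) = u.
  ||u|| = √((3)² + (5.6056)²) = √(40.4222) ≈ 6.3578,
  v_1 = u/||u|| ≈ (0.4719, 0.8817) (||v_1|| = 1).

λ_1 = 18.6056,  λ_2 = 11.3944;  v_1 ≈ (0.4719, 0.8817)


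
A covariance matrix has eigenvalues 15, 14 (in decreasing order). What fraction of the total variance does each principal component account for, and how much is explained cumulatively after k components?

Step 1 — total variance = trace(Sigma) = Σ λ_i = 15 + 14 = 29.

Step 2 — fraction explained by component i = λ_i / Σ λ:
  PC1: 15/29 = 0.5172
  PC2: 14/29 = 0.4828

Step 3 — cumulative fraction after k components = (λ_1 + ... + λ_k) / Σ λ:
  k = 1: 15/29 = 0.5172
  k = 2: (15 + 14)/29 = 29/29 = 1

Summary (fraction, with percent):

explained: PC1 0.5172 (51.72%), PC2 0.4828 (48.28%);  cumulative: 0.5172, 1


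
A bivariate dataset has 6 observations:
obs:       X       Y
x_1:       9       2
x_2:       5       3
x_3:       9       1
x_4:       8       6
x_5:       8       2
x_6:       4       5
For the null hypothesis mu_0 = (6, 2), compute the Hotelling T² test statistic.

Step 1 — sample mean vector:
  mean(X) = (9 + 5 + 9 + 8 + 8 + 4) / 6 = 43/6 = 7.1667
  mean(Y) = (2 + 3 + 1 + 6 + 2 + 5) / 6 = 19/6 = 3.1667
  x̄ = (7.1667, 3.1667),  deviation x̄ - mu_0 = (7.1667, 3.1667) - (6, 2) = (1.1667, 1.1667).

Step 2 — sample covariance matrix, S[i,j] = (1/(n-1)) · Σ_k (x_{k,i} - mean_i) · (x_{k,j} - mean_j), divisor n-1 = 5:
  S[X,X] = ((1.8333)·(1.8333) + (-2.1667)·(-2.1667) + (1.8333)·(1.8333) + (0.8333)·(0.8333) + (0.8333)·(0.8333) + (-3.1667)·(-3.1667)) / 5 = 22.8333/5 = 4.5667
  S[X,Y] = ((1.8333)·(-1.1667) + (-2.1667)·(-0.1667) + (1.8333)·(-2.1667) + (0.8333)·(2.8333) + (0.8333)·(-1.1667) + (-3.1667)·(1.8333)) / 5 = -10.1667/5 = -2.0333
  S[Y,Y] = ((-1.1667)·(-1.1667) + (-0.1667)·(-0.1667) + (-2.1667)·(-2.1667) + (2.8333)·(2.8333) + (-1.1667)·(-1.1667) + (1.8333)·(1.8333)) / 5 = 18.8333/5 = 3.7667
  S = [[4.5667, -2.0333],
 [-2.0333, 3.7667]].

Step 3 — invert S. det(S) = 4.5667·3.7667 - (-2.0333)² = 13.0667.
  S^{-1} = (1/det) · [[d, -b], [-b, a]] = [[0.2883, 0.1556],
 [0.1556, 0.3495]].

Step 4 — quadratic form (x̄ - mu_0)^T · S^{-1} · (x̄ - mu_0):
  S^{-1} · (x̄ - mu_0) = (0.5179, 0.5893),
  (x̄ - mu_0)^T · [...] = (1.1667)·(0.5179) + (1.1667)·(0.5893) = 1.2917.

Step 5 — scale by n: T² = 6 · 1.2917 = 7.75.

T² ≈ 7.75


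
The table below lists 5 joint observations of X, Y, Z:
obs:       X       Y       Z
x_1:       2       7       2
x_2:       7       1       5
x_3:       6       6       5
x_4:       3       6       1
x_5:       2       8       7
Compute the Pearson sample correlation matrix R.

Step 1 — column means:
  mean(X) = (2 + 7 + 6 + 3 + 2) / 5 = 20/5 = 4
  mean(Y) = (7 + 1 + 6 + 6 + 8) / 5 = 28/5 = 5.6
  mean(Z) = (2 + 5 + 5 + 1 + 7) / 5 = 20/5 = 4

Step 2 — sample variances and covariances s[i,j] = (1/(n-1)) · Σ_k (x_{k,i} - mean_i) · (x_{k,j} - mean_j), with n-1 = 4:
  s[X,X] = ((-2)·(-2) + (3)·(3) + (2)·(2) + (-1)·(-1) + (-2)·(-2)) / 4 = 22/4 = 5.5
  s[X,Y] = ((-2)·(1.4) + (3)·(-4.6) + (2)·(0.4) + (-1)·(0.4) + (-2)·(2.4)) / 4 = -21/4 = -5.25
  s[X,Z] = ((-2)·(-2) + (3)·(1) + (2)·(1) + (-1)·(-3) + (-2)·(3)) / 4 = 6/4 = 1.5
  s[Y,Y] = ((1.4)·(1.4) + (-4.6)·(-4.6) + (0.4)·(0.4) + (0.4)·(0.4) + (2.4)·(2.4)) / 4 = 29.2/4 = 7.3
  s[Y,Z] = ((1.4)·(-2) + (-4.6)·(1) + (0.4)·(1) + (0.4)·(-3) + (2.4)·(3)) / 4 = -1/4 = -0.25
  s[Z,Z] = ((-2)·(-2) + (1)·(1) + (1)·(1) + (-3)·(-3) + (3)·(3)) / 4 = 24/4 = 6
  Sample standard deviations s_i = √(s[i,i]):
  s(X) = √(5.5) = 2.3452
  s(Y) = √(7.3) = 2.7019
  s(Z) = √(6) = 2.4495

Step 3 — r_{ij} = s_{ij} / (s_i · s_j):
  r[X,X] = 1 (diagonal).
  r[X,Y] = -5.25 / (2.3452 · 2.7019) = -5.25 / 6.3364 = -0.8285
  r[X,Z] = 1.5 / (2.3452 · 2.4495) = 1.5 / 5.7446 = 0.2611
  r[Y,Y] = 1 (diagonal).
  r[Y,Z] = -0.25 / (2.7019 · 2.4495) = -0.25 / 6.6182 = -0.0378
  r[Z,Z] = 1 (diagonal).

R is symmetric with unit diagonal. Assembling:

R = [[1, -0.8285, 0.2611],
 [-0.8285, 1, -0.0378],
 [0.2611, -0.0378, 1]]


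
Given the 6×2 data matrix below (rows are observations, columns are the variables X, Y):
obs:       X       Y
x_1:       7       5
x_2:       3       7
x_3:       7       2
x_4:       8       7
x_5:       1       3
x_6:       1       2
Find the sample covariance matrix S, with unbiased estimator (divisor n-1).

Step 1 — column means:
  mean(X) = (7 + 3 + 7 + 8 + 1 + 1) / 6 = 27/6 = 4.5
  mean(Y) = (5 + 7 + 2 + 7 + 3 + 2) / 6 = 26/6 = 4.3333

Step 2 — sample covariance S[i,j] = (1/(n-1)) · Σ_k (x_{k,i} - mean_i) · (x_{k,j} - mean_j), with n-1 = 5.
  S[X,X] = ((2.5)·(2.5) + (-1.5)·(-1.5) + (2.5)·(2.5) + (3.5)·(3.5) + (-3.5)·(-3.5) + (-3.5)·(-3.5)) / 5 = 51.5/5 = 10.3
  S[X,Y] = ((2.5)·(0.6667) + (-1.5)·(2.6667) + (2.5)·(-2.3333) + (3.5)·(2.6667) + (-3.5)·(-1.3333) + (-3.5)·(-2.3333)) / 5 = 14/5 = 2.8
  S[Y,Y] = ((0.6667)·(0.6667) + (2.6667)·(2.6667) + (-2.3333)·(-2.3333) + (2.6667)·(2.6667) + (-1.3333)·(-1.3333) + (-2.3333)·(-2.3333)) / 5 = 27.3333/5 = 5.4667

S is symmetric (S[j,i] = S[i,j]). Assembling:

S = [[10.3, 2.8],
 [2.8, 5.4667]]


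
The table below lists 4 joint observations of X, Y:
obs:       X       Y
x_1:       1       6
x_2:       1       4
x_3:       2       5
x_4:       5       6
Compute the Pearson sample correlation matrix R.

Step 1 — column means:
  mean(X) = (1 + 1 + 2 + 5) / 4 = 9/4 = 2.25
  mean(Y) = (6 + 4 + 5 + 6) / 4 = 21/4 = 5.25

Step 2 — sample variances and covariances s[i,j] = (1/(n-1)) · Σ_k (x_{k,i} - mean_i) · (x_{k,j} - mean_j), with n-1 = 3:
  s[X,X] = ((-1.25)·(-1.25) + (-1.25)·(-1.25) + (-0.25)·(-0.25) + (2.75)·(2.75)) / 3 = 10.75/3 = 3.5833
  s[X,Y] = ((-1.25)·(0.75) + (-1.25)·(-1.25) + (-0.25)·(-0.25) + (2.75)·(0.75)) / 3 = 2.75/3 = 0.9167
  s[Y,Y] = ((0.75)·(0.75) + (-1.25)·(-1.25) + (-0.25)·(-0.25) + (0.75)·(0.75)) / 3 = 2.75/3 = 0.9167
  Sample standard deviations s_i = √(s[i,i]):
  s(X) = √(3.5833) = 1.893
  s(Y) = √(0.9167) = 0.9574

Step 3 — r_{ij} = s_{ij} / (s_i · s_j):
  r[X,X] = 1 (diagonal).
  r[X,Y] = 0.9167 / (1.893 · 0.9574) = 0.9167 / 1.8124 = 0.5058
  r[Y,Y] = 1 (diagonal).

R is symmetric with unit diagonal. Assembling:

R = [[1, 0.5058],
 [0.5058, 1]]


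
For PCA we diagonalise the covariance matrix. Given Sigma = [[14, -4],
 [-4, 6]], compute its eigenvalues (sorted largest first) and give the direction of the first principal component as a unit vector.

Step 1 — characteristic polynomial of 2×2 Sigma:
  det(Sigma - λI) = λ² - trace · λ + det = 0.
  trace = 14 + 6 = 20, det = 14·6 - (-4)² = 68.
Step 2 — discriminant:
  Δ = trace² - 4·det = 400 - 272 = 128.
Step 3 — eigenvalues:
  λ = (trace ± √Δ)/2 = (20 ± 11.3137)/2,
  λ_1 = 15.6569,  λ_2 = 4.3431.

Step 4 — unit eigenvector for λ_1: solve (Sigma - λ_1 I)v = 0. First row:
  (14 - 15.6569)·v_x + (-4)·v_y = 0, i.e. (-1.6569)·v_x + (-4)·v_y = 0,
  so v ∝ (b, λ_1 - a) = (-4, 1.6569); multiply by -1 so the first entry is positive: u = (4, -1.6569).
  ||u|| = √((4)² + (-1.6569)²) = √(18.7452) ≈ 4.3296,
  v_1 = u/||u|| ≈ (0.9239, -0.3827) (||v_1|| = 1).

λ_1 = 15.6569,  λ_2 = 4.3431;  v_1 ≈ (0.9239, -0.3827)


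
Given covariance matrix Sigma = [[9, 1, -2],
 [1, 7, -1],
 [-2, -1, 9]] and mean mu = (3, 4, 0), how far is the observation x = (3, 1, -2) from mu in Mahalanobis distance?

Step 1 — centre the observation: (x - mu) = (0, -3, -2).

Step 2 — invert Sigma (cofactor / det for 3×3, or solve directly):
  Sigma^{-1} = [[0.1181, -0.0133, 0.0248],
 [-0.0133, 0.1467, 0.0133],
 [0.0248, 0.0133, 0.1181]].

Step 3 — form the quadratic (x - mu)^T · Sigma^{-1} · (x - mu):
  Sigma^{-1} · (x - mu) = (-0.0095, -0.4667, -0.2762).
  (x - mu)^T · [Sigma^{-1} · (x - mu)] = (0)·(-0.0095) + (-3)·(-0.4667) + (-2)·(-0.2762) = 1.9524.

Step 4 — take square root: d = √(1.9524) ≈ 1.3973.

d(x, mu) = √(1.9524) ≈ 1.3973


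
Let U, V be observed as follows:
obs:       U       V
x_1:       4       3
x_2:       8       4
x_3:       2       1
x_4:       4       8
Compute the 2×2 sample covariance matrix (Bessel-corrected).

Step 1 — column means:
  mean(U) = (4 + 8 + 2 + 4) / 4 = 18/4 = 4.5
  mean(V) = (3 + 4 + 1 + 8) / 4 = 16/4 = 4

Step 2 — sample covariance S[i,j] = (1/(n-1)) · Σ_k (x_{k,i} - mean_i) · (x_{k,j} - mean_j), with n-1 = 3.
  S[U,U] = ((-0.5)·(-0.5) + (3.5)·(3.5) + (-2.5)·(-2.5) + (-0.5)·(-0.5)) / 3 = 19/3 = 6.3333
  S[U,V] = ((-0.5)·(-1) + (3.5)·(0) + (-2.5)·(-3) + (-0.5)·(4)) / 3 = 6/3 = 2
  S[V,V] = ((-1)·(-1) + (0)·(0) + (-3)·(-3) + (4)·(4)) / 3 = 26/3 = 8.6667

S is symmetric (S[j,i] = S[i,j]). Assembling:

S = [[6.3333, 2],
 [2, 8.6667]]


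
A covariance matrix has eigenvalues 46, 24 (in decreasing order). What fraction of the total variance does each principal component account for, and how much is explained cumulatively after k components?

Step 1 — total variance = trace(Sigma) = Σ λ_i = 46 + 24 = 70.

Step 2 — fraction explained by component i = λ_i / Σ λ:
  PC1: 46/70 = 0.6571
  PC2: 24/70 = 0.3429

Step 3 — cumulative fraction after k components = (λ_1 + ... + λ_k) / Σ λ:
  k = 1: 46/70 = 0.6571
  k = 2: (46 + 24)/70 = 70/70 = 1

Summary (fraction, with percent):

explained: PC1 0.6571 (65.71%), PC2 0.3429 (34.29%);  cumulative: 0.6571, 1


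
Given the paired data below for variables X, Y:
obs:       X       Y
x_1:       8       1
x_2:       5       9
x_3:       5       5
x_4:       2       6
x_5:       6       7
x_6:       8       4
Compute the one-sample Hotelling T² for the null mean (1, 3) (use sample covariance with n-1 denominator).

Step 1 — sample mean vector:
  mean(X) = (8 + 5 + 5 + 2 + 6 + 8) / 6 = 34/6 = 5.6667
  mean(Y) = (1 + 9 + 5 + 6 + 7 + 4) / 6 = 32/6 = 5.3333
  x̄ = (5.6667, 5.3333),  deviation x̄ - mu_0 = (5.6667, 5.3333) - (1, 3) = (4.6667, 2.3333).

Step 2 — sample covariance matrix, S[i,j] = (1/(n-1)) · Σ_k (x_{k,i} - mean_i) · (x_{k,j} - mean_j), divisor n-1 = 5:
  S[X,X] = ((2.3333)·(2.3333) + (-0.6667)·(-0.6667) + (-0.6667)·(-0.6667) + (-3.6667)·(-3.6667) + (0.3333)·(0.3333) + (2.3333)·(2.3333)) / 5 = 25.3333/5 = 5.0667
  S[X,Y] = ((2.3333)·(-4.3333) + (-0.6667)·(3.6667) + (-0.6667)·(-0.3333) + (-3.6667)·(0.6667) + (0.3333)·(1.6667) + (2.3333)·(-1.3333)) / 5 = -17.3333/5 = -3.4667
  S[Y,Y] = ((-4.3333)·(-4.3333) + (3.6667)·(3.6667) + (-0.3333)·(-0.3333) + (0.6667)·(0.6667) + (1.6667)·(1.6667) + (-1.3333)·(-1.3333)) / 5 = 37.3333/5 = 7.4667
  S = [[5.0667, -3.4667],
 [-3.4667, 7.4667]].

Step 3 — invert S. det(S) = 5.0667·7.4667 - (-3.4667)² = 25.8133.
  S^{-1} = (1/det) · [[d, -b], [-b, a]] = [[0.2893, 0.1343],
 [0.1343, 0.1963]].

Step 4 — quadratic form (x̄ - mu_0)^T · S^{-1} · (x̄ - mu_0):
  S^{-1} · (x̄ - mu_0) = (1.6632, 1.0847),
  (x̄ - mu_0)^T · [...] = (4.6667)·(1.6632) + (2.3333)·(1.0847) = 10.2927.

Step 5 — scale by n: T² = 6 · 10.2927 = 61.7562.

T² ≈ 61.7562


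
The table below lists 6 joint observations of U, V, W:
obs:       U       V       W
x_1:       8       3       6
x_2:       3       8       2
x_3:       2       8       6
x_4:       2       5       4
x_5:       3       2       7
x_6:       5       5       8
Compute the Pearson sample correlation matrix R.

Step 1 — column means:
  mean(U) = (8 + 3 + 2 + 2 + 3 + 5) / 6 = 23/6 = 3.8333
  mean(V) = (3 + 8 + 8 + 5 + 2 + 5) / 6 = 31/6 = 5.1667
  mean(W) = (6 + 2 + 6 + 4 + 7 + 8) / 6 = 33/6 = 5.5

Step 2 — sample variances and covariances s[i,j] = (1/(n-1)) · Σ_k (x_{k,i} - mean_i) · (x_{k,j} - mean_j), with n-1 = 5:
  s[U,U] = ((4.1667)·(4.1667) + (-0.8333)·(-0.8333) + (-1.8333)·(-1.8333) + (-1.8333)·(-1.8333) + (-0.8333)·(-0.8333) + (1.1667)·(1.1667)) / 5 = 26.8333/5 = 5.3667
  s[U,V] = ((4.1667)·(-2.1667) + (-0.8333)·(2.8333) + (-1.8333)·(2.8333) + (-1.8333)·(-0.1667) + (-0.8333)·(-3.1667) + (1.1667)·(-0.1667)) / 5 = -13.8333/5 = -2.7667
  s[U,W] = ((4.1667)·(0.5) + (-0.8333)·(-3.5) + (-1.8333)·(0.5) + (-1.8333)·(-1.5) + (-0.8333)·(1.5) + (1.1667)·(2.5)) / 5 = 8.5/5 = 1.7
  s[V,V] = ((-2.1667)·(-2.1667) + (2.8333)·(2.8333) + (2.8333)·(2.8333) + (-0.1667)·(-0.1667) + (-3.1667)·(-3.1667) + (-0.1667)·(-0.1667)) / 5 = 30.8333/5 = 6.1667
  s[V,W] = ((-2.1667)·(0.5) + (2.8333)·(-3.5) + (2.8333)·(0.5) + (-0.1667)·(-1.5) + (-3.1667)·(1.5) + (-0.1667)·(2.5)) / 5 = -14.5/5 = -2.9
  s[W,W] = ((0.5)·(0.5) + (-3.5)·(-3.5) + (0.5)·(0.5) + (-1.5)·(-1.5) + (1.5)·(1.5) + (2.5)·(2.5)) / 5 = 23.5/5 = 4.7
  Sample standard deviations s_i = √(s[i,i]):
  s(U) = √(5.3667) = 2.3166
  s(V) = √(6.1667) = 2.4833
  s(W) = √(4.7) = 2.1679

Step 3 — r_{ij} = s_{ij} / (s_i · s_j):
  r[U,U] = 1 (diagonal).
  r[U,V] = -2.7667 / (2.3166 · 2.4833) = -2.7667 / 5.7528 = -0.4809
  r[U,W] = 1.7 / (2.3166 · 2.1679) = 1.7 / 5.0223 = 0.3385
  r[V,V] = 1 (diagonal).
  r[V,W] = -2.9 / (2.4833 · 2.1679) = -2.9 / 5.3836 = -0.5387
  r[W,W] = 1 (diagonal).

R is symmetric with unit diagonal. Assembling:

R = [[1, -0.4809, 0.3385],
 [-0.4809, 1, -0.5387],
 [0.3385, -0.5387, 1]]


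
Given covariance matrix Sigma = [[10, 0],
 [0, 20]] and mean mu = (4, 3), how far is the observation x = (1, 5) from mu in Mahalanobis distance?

Step 1 — centre the observation: (x - mu) = (-3, 2).

Step 2 — invert Sigma. det(Sigma) = 10·20 - (0)² = 200.
  Sigma^{-1} = (1/det) · [[d, -b], [-b, a]] = [[0.1, 0],
 [0, 0.05]].

Step 3 — form the quadratic (x - mu)^T · Sigma^{-1} · (x - mu):
  Sigma^{-1} · (x - mu) = (-0.3, 0.1).
  (x - mu)^T · [Sigma^{-1} · (x - mu)] = (-3)·(-0.3) + (2)·(0.1) = 1.1.

Step 4 — take square root: d = √(1.1) ≈ 1.0488.

d(x, mu) = √(1.1) ≈ 1.0488


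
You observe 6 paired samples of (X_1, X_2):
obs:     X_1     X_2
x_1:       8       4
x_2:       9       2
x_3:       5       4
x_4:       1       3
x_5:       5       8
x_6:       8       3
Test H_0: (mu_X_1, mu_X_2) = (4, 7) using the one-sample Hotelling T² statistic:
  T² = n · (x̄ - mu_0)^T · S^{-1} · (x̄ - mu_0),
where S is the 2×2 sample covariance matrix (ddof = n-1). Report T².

Step 1 — sample mean vector:
  mean(X_1) = (8 + 9 + 5 + 1 + 5 + 8) / 6 = 36/6 = 6
  mean(X_2) = (4 + 2 + 4 + 3 + 8 + 3) / 6 = 24/6 = 4
  x̄ = (6, 4),  deviation x̄ - mu_0 = (6, 4) - (4, 7) = (2, -3).

Step 2 — sample covariance matrix, S[i,j] = (1/(n-1)) · Σ_k (x_{k,i} - mean_i) · (x_{k,j} - mean_j), divisor n-1 = 5:
  S[X_1,X_1] = ((2)·(2) + (3)·(3) + (-1)·(-1) + (-5)·(-5) + (-1)·(-1) + (2)·(2)) / 5 = 44/5 = 8.8
  S[X_1,X_2] = ((2)·(0) + (3)·(-2) + (-1)·(0) + (-5)·(-1) + (-1)·(4) + (2)·(-1)) / 5 = -7/5 = -1.4
  S[X_2,X_2] = ((0)·(0) + (-2)·(-2) + (0)·(0) + (-1)·(-1) + (4)·(4) + (-1)·(-1)) / 5 = 22/5 = 4.4
  S = [[8.8, -1.4],
 [-1.4, 4.4]].

Step 3 — invert S. det(S) = 8.8·4.4 - (-1.4)² = 36.76.
  S^{-1} = (1/det) · [[d, -b], [-b, a]] = [[0.1197, 0.0381],
 [0.0381, 0.2394]].

Step 4 — quadratic form (x̄ - mu_0)^T · S^{-1} · (x̄ - mu_0):
  S^{-1} · (x̄ - mu_0) = (0.1251, -0.642),
  (x̄ - mu_0)^T · [...] = (2)·(0.1251) + (-3)·(-0.642) = 2.1763.

Step 5 — scale by n: T² = 6 · 2.1763 = 13.0577.

T² ≈ 13.0577


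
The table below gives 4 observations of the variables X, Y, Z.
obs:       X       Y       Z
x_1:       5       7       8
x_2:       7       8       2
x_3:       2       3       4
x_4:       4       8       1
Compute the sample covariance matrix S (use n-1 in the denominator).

Step 1 — column means:
  mean(X) = (5 + 7 + 2 + 4) / 4 = 18/4 = 4.5
  mean(Y) = (7 + 8 + 3 + 8) / 4 = 26/4 = 6.5
  mean(Z) = (8 + 2 + 4 + 1) / 4 = 15/4 = 3.75

Step 2 — sample covariance S[i,j] = (1/(n-1)) · Σ_k (x_{k,i} - mean_i) · (x_{k,j} - mean_j), with n-1 = 3.
  S[X,X] = ((0.5)·(0.5) + (2.5)·(2.5) + (-2.5)·(-2.5) + (-0.5)·(-0.5)) / 3 = 13/3 = 4.3333
  S[X,Y] = ((0.5)·(0.5) + (2.5)·(1.5) + (-2.5)·(-3.5) + (-0.5)·(1.5)) / 3 = 12/3 = 4
  S[X,Z] = ((0.5)·(4.25) + (2.5)·(-1.75) + (-2.5)·(0.25) + (-0.5)·(-2.75)) / 3 = -1.5/3 = -0.5
  S[Y,Y] = ((0.5)·(0.5) + (1.5)·(1.5) + (-3.5)·(-3.5) + (1.5)·(1.5)) / 3 = 17/3 = 5.6667
  S[Y,Z] = ((0.5)·(4.25) + (1.5)·(-1.75) + (-3.5)·(0.25) + (1.5)·(-2.75)) / 3 = -5.5/3 = -1.8333
  S[Z,Z] = ((4.25)·(4.25) + (-1.75)·(-1.75) + (0.25)·(0.25) + (-2.75)·(-2.75)) / 3 = 28.75/3 = 9.5833

S is symmetric (S[j,i] = S[i,j]). Assembling:

S = [[4.3333, 4, -0.5],
 [4, 5.6667, -1.8333],
 [-0.5, -1.8333, 9.5833]]


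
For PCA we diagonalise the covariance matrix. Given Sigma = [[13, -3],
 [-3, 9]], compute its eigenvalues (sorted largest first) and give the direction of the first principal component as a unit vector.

Step 1 — characteristic polynomial of 2×2 Sigma:
  det(Sigma - λI) = λ² - trace · λ + det = 0.
  trace = 13 + 9 = 22, det = 13·9 - (-3)² = 108.
Step 2 — discriminant:
  Δ = trace² - 4·det = 484 - 432 = 52.
Step 3 — eigenvalues:
  λ = (trace ± √Δ)/2 = (22 ± 7.2111)/2,
  λ_1 = 14.6056,  λ_2 = 7.3944.

Step 4 — unit eigenvector for λ_1: solve (Sigma - λ_1 I)v = 0. First row:
  (13 - 14.6056)·v_x + (-3)·v_y = 0, i.e. (-1.6056)·v_x + (-3)·v_y = 0,
  so v ∝ (b, λ_1 - a) = (-3, 1.6056); multiply by -1 so the first entry is positive: u = (3, -1.6056).
  ||u|| = √((3)² + (-1.6056)²) = √(11.5778) ≈ 3.4026,
  v_1 = u/||u|| ≈ (0.8817, -0.4719) (||v_1|| = 1).

λ_1 = 14.6056,  λ_2 = 7.3944;  v_1 ≈ (0.8817, -0.4719)


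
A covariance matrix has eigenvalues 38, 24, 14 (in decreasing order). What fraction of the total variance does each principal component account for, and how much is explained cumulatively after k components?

Step 1 — total variance = trace(Sigma) = Σ λ_i = 38 + 24 + 14 = 76.

Step 2 — fraction explained by component i = λ_i / Σ λ:
  PC1: 38/76 = 0.5
  PC2: 24/76 = 0.3158
  PC3: 14/76 = 0.1842

Step 3 — cumulative fraction after k components = (λ_1 + ... + λ_k) / Σ λ:
  k = 1: 38/76 = 0.5
  k = 2: (38 + 24)/76 = 62/76 = 0.8158
  k = 3: (38 + 24 + 14)/76 = 76/76 = 1

Summary (fraction, with percent):

explained: PC1 0.5 (50%), PC2 0.3158 (31.58%), PC3 0.1842 (18.42%);  cumulative: 0.5, 0.8158, 1


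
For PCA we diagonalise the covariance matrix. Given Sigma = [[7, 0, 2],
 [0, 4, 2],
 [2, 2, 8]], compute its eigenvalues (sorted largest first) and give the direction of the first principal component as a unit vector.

Step 1 — characteristic polynomial p(λ) = det(λI - Sigma) = λ³ - tr·λ² + c_1·λ - det, where tr = trace, c_1 = sum of the principal 2×2 minors, det = det(Sigma):
  tr = 7 + 4 + 8 = 19,
  c_1 = (7·4 - (0)²) + (7·8 - (2)²) + (4·8 - (2)²) = 28 + 52 + 28 = 108,
  det = 7·(4·8 - (2)²) - (0)·((0)·8 - (2)·(2)) + (2)·((0)·(2) - 4·(2)) = 7·(28) - (0)·(-4) + (2)·(-8) = 180.
  So p(λ) = λ³ - 19λ² + 108λ - 180.
Step 2 — look for an integer root (rational root theorem: any rational root is an integer divisor of 180). Testing λ = 3:
  p(3) = 27 - 171 + 324 - 180 = 0  ✓
  Dividing out (λ - 3): p(λ) = (λ - 3)(λ² - 16λ + 60).
Step 3 — remaining eigenvalues from the quadratic λ² - 16λ + 60 = 0:
  Δ = 16² - 4·60 = 256 - 240 = 16,  λ = (16 ± √16)/2 = (16 ± 4)/2 = 10 or 6.
  Sorted: λ_1 = 10,  λ_2 = 6,  λ_3 = 3  (check: sum = 19 = tr ✓).

Step 4 — unit eigenvector for λ_1 = 10: v spans the null space of (Sigma - λ_1 I), whose rows are
  r_1 = (-3, 0, 2),  r_2 = (0, -6, 2),  r_3 = (2, 2, -2).
  v is orthogonal to every row, so take v ∝ r_1 × r_2 = ((0)·(2) - (2)·(-6), (2)·(0) - (-3)·(2), (-3)·(-6) - (0)·(0)) = (12, 6, 18).
  Rescale (divide by 6): u = (2, 1, 3).
  ||u|| = √((2)² + (1)² + (3)²) = √(14) ≈ 3.7417,  v_1 = u/||u|| ≈ (0.5345, 0.2673, 0.8018) (||v_1|| = 1).

λ_1 = 10,  λ_2 = 6,  λ_3 = 3;  v_1 ≈ (0.5345, 0.2673, 0.8018)


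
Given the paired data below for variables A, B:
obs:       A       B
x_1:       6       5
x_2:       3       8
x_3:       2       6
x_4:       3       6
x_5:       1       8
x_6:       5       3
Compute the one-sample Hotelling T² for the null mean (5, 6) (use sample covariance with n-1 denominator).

Step 1 — sample mean vector:
  mean(A) = (6 + 3 + 2 + 3 + 1 + 5) / 6 = 20/6 = 3.3333
  mean(B) = (5 + 8 + 6 + 6 + 8 + 3) / 6 = 36/6 = 6
  x̄ = (3.3333, 6),  deviation x̄ - mu_0 = (3.3333, 6) - (5, 6) = (-1.6667, 0).

Step 2 — sample covariance matrix, S[i,j] = (1/(n-1)) · Σ_k (x_{k,i} - mean_i) · (x_{k,j} - mean_j), divisor n-1 = 5:
  S[A,A] = ((2.6667)·(2.6667) + (-0.3333)·(-0.3333) + (-1.3333)·(-1.3333) + (-0.3333)·(-0.3333) + (-2.3333)·(-2.3333) + (1.6667)·(1.6667)) / 5 = 17.3333/5 = 3.4667
  S[A,B] = ((2.6667)·(-1) + (-0.3333)·(2) + (-1.3333)·(0) + (-0.3333)·(0) + (-2.3333)·(2) + (1.6667)·(-3)) / 5 = -13/5 = -2.6
  S[B,B] = ((-1)·(-1) + (2)·(2) + (0)·(0) + (0)·(0) + (2)·(2) + (-3)·(-3)) / 5 = 18/5 = 3.6
  S = [[3.4667, -2.6],
 [-2.6, 3.6]].

Step 3 — invert S. det(S) = 3.4667·3.6 - (-2.6)² = 5.72.
  S^{-1} = (1/det) · [[d, -b], [-b, a]] = [[0.6294, 0.4545],
 [0.4545, 0.6061]].

Step 4 — quadratic form (x̄ - mu_0)^T · S^{-1} · (x̄ - mu_0):
  S^{-1} · (x̄ - mu_0) = (-1.049, -0.7576),
  (x̄ - mu_0)^T · [...] = (-1.6667)·(-1.049) + (0)·(-0.7576) = 1.7483.

Step 5 — scale by n: T² = 6 · 1.7483 = 10.4895.

T² ≈ 10.4895


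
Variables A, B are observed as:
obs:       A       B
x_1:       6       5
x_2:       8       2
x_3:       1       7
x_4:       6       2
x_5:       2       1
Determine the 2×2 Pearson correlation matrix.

Step 1 — column means:
  mean(A) = (6 + 8 + 1 + 6 + 2) / 5 = 23/5 = 4.6
  mean(B) = (5 + 2 + 7 + 2 + 1) / 5 = 17/5 = 3.4

Step 2 — sample variances and covariances s[i,j] = (1/(n-1)) · Σ_k (x_{k,i} - mean_i) · (x_{k,j} - mean_j), with n-1 = 4:
  s[A,A] = ((1.4)·(1.4) + (3.4)·(3.4) + (-3.6)·(-3.6) + (1.4)·(1.4) + (-2.6)·(-2.6)) / 4 = 35.2/4 = 8.8
  s[A,B] = ((1.4)·(1.6) + (3.4)·(-1.4) + (-3.6)·(3.6) + (1.4)·(-1.4) + (-2.6)·(-2.4)) / 4 = -11.2/4 = -2.8
  s[B,B] = ((1.6)·(1.6) + (-1.4)·(-1.4) + (3.6)·(3.6) + (-1.4)·(-1.4) + (-2.4)·(-2.4)) / 4 = 25.2/4 = 6.3
  Sample standard deviations s_i = √(s[i,i]):
  s(A) = √(8.8) = 2.9665
  s(B) = √(6.3) = 2.51

Step 3 — r_{ij} = s_{ij} / (s_i · s_j):
  r[A,A] = 1 (diagonal).
  r[A,B] = -2.8 / (2.9665 · 2.51) = -2.8 / 7.4458 = -0.3761
  r[B,B] = 1 (diagonal).

R is symmetric with unit diagonal. Assembling:

R = [[1, -0.3761],
 [-0.3761, 1]]


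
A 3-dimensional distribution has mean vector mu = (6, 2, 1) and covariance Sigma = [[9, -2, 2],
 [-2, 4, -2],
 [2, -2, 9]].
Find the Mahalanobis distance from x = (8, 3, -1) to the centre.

Step 1 — centre the observation: (x - mu) = (2, 1, -2).

Step 2 — invert Sigma (cofactor / det for 3×3, or solve directly):
  Sigma^{-1} = [[0.127, 0.0556, -0.0159],
 [0.0556, 0.3056, 0.0556],
 [-0.0159, 0.0556, 0.127]].

Step 3 — form the quadratic (x - mu)^T · Sigma^{-1} · (x - mu):
  Sigma^{-1} · (x - mu) = (0.3413, 0.3056, -0.2302).
  (x - mu)^T · [Sigma^{-1} · (x - mu)] = (2)·(0.3413) + (1)·(0.3056) + (-2)·(-0.2302) = 1.4484.

Step 4 — take square root: d = √(1.4484) ≈ 1.2035.

d(x, mu) = √(1.4484) ≈ 1.2035


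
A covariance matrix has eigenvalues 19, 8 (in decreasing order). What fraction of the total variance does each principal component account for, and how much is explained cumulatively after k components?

Step 1 — total variance = trace(Sigma) = Σ λ_i = 19 + 8 = 27.

Step 2 — fraction explained by component i = λ_i / Σ λ:
  PC1: 19/27 = 0.7037
  PC2: 8/27 = 0.2963

Step 3 — cumulative fraction after k components = (λ_1 + ... + λ_k) / Σ λ:
  k = 1: 19/27 = 0.7037
  k = 2: (19 + 8)/27 = 27/27 = 1

Summary (fraction, with percent):

explained: PC1 0.7037 (70.37%), PC2 0.2963 (29.63%);  cumulative: 0.7037, 1


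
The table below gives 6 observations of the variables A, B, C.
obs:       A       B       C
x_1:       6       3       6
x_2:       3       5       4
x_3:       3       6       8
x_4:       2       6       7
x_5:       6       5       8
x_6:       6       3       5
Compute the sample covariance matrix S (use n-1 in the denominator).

Step 1 — column means:
  mean(A) = (6 + 3 + 3 + 2 + 6 + 6) / 6 = 26/6 = 4.3333
  mean(B) = (3 + 5 + 6 + 6 + 5 + 3) / 6 = 28/6 = 4.6667
  mean(C) = (6 + 4 + 8 + 7 + 8 + 5) / 6 = 38/6 = 6.3333

Step 2 — sample covariance S[i,j] = (1/(n-1)) · Σ_k (x_{k,i} - mean_i) · (x_{k,j} - mean_j), with n-1 = 5.
  S[A,A] = ((1.6667)·(1.6667) + (-1.3333)·(-1.3333) + (-1.3333)·(-1.3333) + (-2.3333)·(-2.3333) + (1.6667)·(1.6667) + (1.6667)·(1.6667)) / 5 = 17.3333/5 = 3.4667
  S[A,B] = ((1.6667)·(-1.6667) + (-1.3333)·(0.3333) + (-1.3333)·(1.3333) + (-2.3333)·(1.3333) + (1.6667)·(0.3333) + (1.6667)·(-1.6667)) / 5 = -10.3333/5 = -2.0667
  S[A,C] = ((1.6667)·(-0.3333) + (-1.3333)·(-2.3333) + (-1.3333)·(1.6667) + (-2.3333)·(0.6667) + (1.6667)·(1.6667) + (1.6667)·(-1.3333)) / 5 = -0.6667/5 = -0.1333
  S[B,B] = ((-1.6667)·(-1.6667) + (0.3333)·(0.3333) + (1.3333)·(1.3333) + (1.3333)·(1.3333) + (0.3333)·(0.3333) + (-1.6667)·(-1.6667)) / 5 = 9.3333/5 = 1.8667
  S[B,C] = ((-1.6667)·(-0.3333) + (0.3333)·(-2.3333) + (1.3333)·(1.6667) + (1.3333)·(0.6667) + (0.3333)·(1.6667) + (-1.6667)·(-1.3333)) / 5 = 5.6667/5 = 1.1333
  S[C,C] = ((-0.3333)·(-0.3333) + (-2.3333)·(-2.3333) + (1.6667)·(1.6667) + (0.6667)·(0.6667) + (1.6667)·(1.6667) + (-1.3333)·(-1.3333)) / 5 = 13.3333/5 = 2.6667

S is symmetric (S[j,i] = S[i,j]). Assembling:

S = [[3.4667, -2.0667, -0.1333],
 [-2.0667, 1.8667, 1.1333],
 [-0.1333, 1.1333, 2.6667]]


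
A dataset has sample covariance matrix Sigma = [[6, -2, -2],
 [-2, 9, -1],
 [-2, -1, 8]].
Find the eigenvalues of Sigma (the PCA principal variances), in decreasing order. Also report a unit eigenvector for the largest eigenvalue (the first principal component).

Step 1 — characteristic polynomial p(λ) = det(λI - Sigma) = λ³ - tr·λ² + c_1·λ - det, where tr = trace, c_1 = sum of the principal 2×2 minors, det = det(Sigma):
  tr = 6 + 9 + 8 = 23,
  c_1 = (6·9 - (-2)²) + (6·8 - (-2)²) + (9·8 - (-1)²) = 50 + 44 + 71 = 165,
  det = 6·(9·8 - (-1)²) - (-2)·((-2)·8 - (-1)·(-2)) + (-2)·((-2)·(-1) - 9·(-2)) = 6·(71) - (-2)·(-18) + (-2)·(20) = 350.
  So p(λ) = λ³ - 23λ² + 165λ - 350.
Step 2 — look for an integer root (rational root theorem: any rational root is an integer divisor of 350). Testing λ = 10:
  p(10) = 1000 - 2300 + 1650 - 350 = 0  ✓
  Dividing out (λ - 10): p(λ) = (λ - 10)(λ² - 13λ + 35).
Step 3 — remaining eigenvalues from the quadratic λ² - 13λ + 35 = 0:
  Δ = 13² - 4·35 = 169 - 140 = 29,  λ = (13 ± √29)/2 = (13 ± 5.3852)/2 ≈ 9.1926 or 3.8074.
  Sorted: λ_1 = 10,  λ_2 = 9.1926,  λ_3 = 3.8074  (check: sum = 23 = tr ✓).

Step 4 — unit eigenvector for λ_1 = 10: v spans the null space of (Sigma - λ_1 I), whose rows are
  r_1 = (-4, -2, -2),  r_2 = (-2, -1, -1),  r_3 = (-2, -1, -2).
  v is orthogonal to every row, so take v ∝ r_1 × r_3 = ((-2)·(-2) - (-2)·(-1), (-2)·(-2) - (-4)·(-2), (-4)·(-1) - (-2)·(-2)) = (2, -4, 0).
  Rescale (divide by 2): u = (1, -2, 0).
  ||u|| = √((1)² + (-2)² + (0)²) = √(5) ≈ 2.2361,  v_1 = u/||u|| ≈ (0.4472, -0.8944, 0) (||v_1|| = 1).

λ_1 = 10,  λ_2 = 9.1926,  λ_3 = 3.8074;  v_1 ≈ (0.4472, -0.8944, 0)


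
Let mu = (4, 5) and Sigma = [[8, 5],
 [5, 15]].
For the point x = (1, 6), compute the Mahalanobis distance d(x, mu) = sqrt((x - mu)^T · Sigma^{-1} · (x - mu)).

Step 1 — centre the observation: (x - mu) = (-3, 1).

Step 2 — invert Sigma. det(Sigma) = 8·15 - (5)² = 95.
  Sigma^{-1} = (1/det) · [[d, -b], [-b, a]] = [[0.1579, -0.0526],
 [-0.0526, 0.0842]].

Step 3 — form the quadratic (x - mu)^T · Sigma^{-1} · (x - mu):
  Sigma^{-1} · (x - mu) = (-0.5263, 0.2421).
  (x - mu)^T · [Sigma^{-1} · (x - mu)] = (-3)·(-0.5263) + (1)·(0.2421) = 1.8211.

Step 4 — take square root: d = √(1.8211) ≈ 1.3495.

d(x, mu) = √(1.8211) ≈ 1.3495


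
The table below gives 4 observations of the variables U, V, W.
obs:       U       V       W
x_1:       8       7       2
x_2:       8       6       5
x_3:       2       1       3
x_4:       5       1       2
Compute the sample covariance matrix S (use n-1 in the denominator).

Step 1 — column means:
  mean(U) = (8 + 8 + 2 + 5) / 4 = 23/4 = 5.75
  mean(V) = (7 + 6 + 1 + 1) / 4 = 15/4 = 3.75
  mean(W) = (2 + 5 + 3 + 2) / 4 = 12/4 = 3

Step 2 — sample covariance S[i,j] = (1/(n-1)) · Σ_k (x_{k,i} - mean_i) · (x_{k,j} - mean_j), with n-1 = 3.
  S[U,U] = ((2.25)·(2.25) + (2.25)·(2.25) + (-3.75)·(-3.75) + (-0.75)·(-0.75)) / 3 = 24.75/3 = 8.25
  S[U,V] = ((2.25)·(3.25) + (2.25)·(2.25) + (-3.75)·(-2.75) + (-0.75)·(-2.75)) / 3 = 24.75/3 = 8.25
  S[U,W] = ((2.25)·(-1) + (2.25)·(2) + (-3.75)·(0) + (-0.75)·(-1)) / 3 = 3/3 = 1
  S[V,V] = ((3.25)·(3.25) + (2.25)·(2.25) + (-2.75)·(-2.75) + (-2.75)·(-2.75)) / 3 = 30.75/3 = 10.25
  S[V,W] = ((3.25)·(-1) + (2.25)·(2) + (-2.75)·(0) + (-2.75)·(-1)) / 3 = 4/3 = 1.3333
  S[W,W] = ((-1)·(-1) + (2)·(2) + (0)·(0) + (-1)·(-1)) / 3 = 6/3 = 2

S is symmetric (S[j,i] = S[i,j]). Assembling:

S = [[8.25, 8.25, 1],
 [8.25, 10.25, 1.3333],
 [1, 1.3333, 2]]


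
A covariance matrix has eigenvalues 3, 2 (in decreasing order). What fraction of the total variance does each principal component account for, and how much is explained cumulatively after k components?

Step 1 — total variance = trace(Sigma) = Σ λ_i = 3 + 2 = 5.

Step 2 — fraction explained by component i = λ_i / Σ λ:
  PC1: 3/5 = 0.6
  PC2: 2/5 = 0.4

Step 3 — cumulative fraction after k components = (λ_1 + ... + λ_k) / Σ λ:
  k = 1: 3/5 = 0.6
  k = 2: (3 + 2)/5 = 5/5 = 1

Summary (fraction, with percent):

explained: PC1 0.6 (60%), PC2 0.4 (40%);  cumulative: 0.6, 1


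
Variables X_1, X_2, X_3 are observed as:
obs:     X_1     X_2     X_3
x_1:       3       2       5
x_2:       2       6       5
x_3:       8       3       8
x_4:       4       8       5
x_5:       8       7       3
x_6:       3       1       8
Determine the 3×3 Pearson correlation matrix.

Step 1 — column means:
  mean(X_1) = (3 + 2 + 8 + 4 + 8 + 3) / 6 = 28/6 = 4.6667
  mean(X_2) = (2 + 6 + 3 + 8 + 7 + 1) / 6 = 27/6 = 4.5
  mean(X_3) = (5 + 5 + 8 + 5 + 3 + 8) / 6 = 34/6 = 5.6667

Step 2 — sample variances and covariances s[i,j] = (1/(n-1)) · Σ_k (x_{k,i} - mean_i) · (x_{k,j} - mean_j), with n-1 = 5:
  s[X_1,X_1] = ((-1.6667)·(-1.6667) + (-2.6667)·(-2.6667) + (3.3333)·(3.3333) + (-0.6667)·(-0.6667) + (3.3333)·(3.3333) + (-1.6667)·(-1.6667)) / 5 = 35.3333/5 = 7.0667
  s[X_1,X_2] = ((-1.6667)·(-2.5) + (-2.6667)·(1.5) + (3.3333)·(-1.5) + (-0.6667)·(3.5) + (3.3333)·(2.5) + (-1.6667)·(-3.5)) / 5 = 7/5 = 1.4
  s[X_1,X_3] = ((-1.6667)·(-0.6667) + (-2.6667)·(-0.6667) + (3.3333)·(2.3333) + (-0.6667)·(-0.6667) + (3.3333)·(-2.6667) + (-1.6667)·(2.3333)) / 5 = -1.6667/5 = -0.3333
  s[X_2,X_2] = ((-2.5)·(-2.5) + (1.5)·(1.5) + (-1.5)·(-1.5) + (3.5)·(3.5) + (2.5)·(2.5) + (-3.5)·(-3.5)) / 5 = 41.5/5 = 8.3
  s[X_2,X_3] = ((-2.5)·(-0.6667) + (1.5)·(-0.6667) + (-1.5)·(2.3333) + (3.5)·(-0.6667) + (2.5)·(-2.6667) + (-3.5)·(2.3333)) / 5 = -20/5 = -4
  s[X_3,X_3] = ((-0.6667)·(-0.6667) + (-0.6667)·(-0.6667) + (2.3333)·(2.3333) + (-0.6667)·(-0.6667) + (-2.6667)·(-2.6667) + (2.3333)·(2.3333)) / 5 = 19.3333/5 = 3.8667
  Sample standard deviations s_i = √(s[i,i]):
  s(X_1) = √(7.0667) = 2.6583
  s(X_2) = √(8.3) = 2.881
  s(X_3) = √(3.8667) = 1.9664

Step 3 — r_{ij} = s_{ij} / (s_i · s_j):
  r[X_1,X_1] = 1 (diagonal).
  r[X_1,X_2] = 1.4 / (2.6583 · 2.881) = 1.4 / 7.6585 = 0.1828
  r[X_1,X_3] = -0.3333 / (2.6583 · 1.9664) = -0.3333 / 5.2273 = -0.0638
  r[X_2,X_2] = 1 (diagonal).
  r[X_2,X_3] = -4 / (2.881 · 1.9664) = -4 / 5.6651 = -0.7061
  r[X_3,X_3] = 1 (diagonal).

R is symmetric with unit diagonal. Assembling:

R = [[1, 0.1828, -0.0638],
 [0.1828, 1, -0.7061],
 [-0.0638, -0.7061, 1]]


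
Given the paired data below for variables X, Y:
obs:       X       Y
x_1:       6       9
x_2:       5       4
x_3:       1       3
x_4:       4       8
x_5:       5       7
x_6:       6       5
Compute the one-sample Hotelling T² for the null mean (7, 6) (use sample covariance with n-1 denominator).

Step 1 — sample mean vector:
  mean(X) = (6 + 5 + 1 + 4 + 5 + 6) / 6 = 27/6 = 4.5
  mean(Y) = (9 + 4 + 3 + 8 + 7 + 5) / 6 = 36/6 = 6
  x̄ = (4.5, 6),  deviation x̄ - mu_0 = (4.5, 6) - (7, 6) = (-2.5, 0).

Step 2 — sample covariance matrix, S[i,j] = (1/(n-1)) · Σ_k (x_{k,i} - mean_i) · (x_{k,j} - mean_j), divisor n-1 = 5:
  S[X,X] = ((1.5)·(1.5) + (0.5)·(0.5) + (-3.5)·(-3.5) + (-0.5)·(-0.5) + (0.5)·(0.5) + (1.5)·(1.5)) / 5 = 17.5/5 = 3.5
  S[X,Y] = ((1.5)·(3) + (0.5)·(-2) + (-3.5)·(-3) + (-0.5)·(2) + (0.5)·(1) + (1.5)·(-1)) / 5 = 12/5 = 2.4
  S[Y,Y] = ((3)·(3) + (-2)·(-2) + (-3)·(-3) + (2)·(2) + (1)·(1) + (-1)·(-1)) / 5 = 28/5 = 5.6
  S = [[3.5, 2.4],
 [2.4, 5.6]].

Step 3 — invert S. det(S) = 3.5·5.6 - (2.4)² = 13.84.
  S^{-1} = (1/det) · [[d, -b], [-b, a]] = [[0.4046, -0.1734],
 [-0.1734, 0.2529]].

Step 4 — quadratic form (x̄ - mu_0)^T · S^{-1} · (x̄ - mu_0):
  S^{-1} · (x̄ - mu_0) = (-1.0116, 0.4335),
  (x̄ - mu_0)^T · [...] = (-2.5)·(-1.0116) + (0)·(0.4335) = 2.5289.

Step 5 — scale by n: T² = 6 · 2.5289 = 15.1734.

T² ≈ 15.1734
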